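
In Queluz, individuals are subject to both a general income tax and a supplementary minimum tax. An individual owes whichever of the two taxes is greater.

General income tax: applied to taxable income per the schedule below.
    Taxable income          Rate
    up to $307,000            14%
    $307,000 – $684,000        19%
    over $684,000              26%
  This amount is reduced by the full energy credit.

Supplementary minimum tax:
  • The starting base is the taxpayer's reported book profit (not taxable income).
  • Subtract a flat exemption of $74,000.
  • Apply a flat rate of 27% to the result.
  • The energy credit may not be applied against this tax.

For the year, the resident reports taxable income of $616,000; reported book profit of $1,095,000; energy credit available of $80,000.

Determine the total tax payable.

$275,670

General income tax:
  $307,000 × 14% = $42,980
  $309,000 × 19% = $58,710
  → $101,690
  Less energy credit $80,000 → $21,690

Supplementary minimum tax:
  Base (reported book profit): $1,095,000
  Less exemption $74,000 → base $1,021,000
  $1,021,000 × 27% = $275,670

$275,670 > $21,690, so the supplementary minimum tax is the binding amount.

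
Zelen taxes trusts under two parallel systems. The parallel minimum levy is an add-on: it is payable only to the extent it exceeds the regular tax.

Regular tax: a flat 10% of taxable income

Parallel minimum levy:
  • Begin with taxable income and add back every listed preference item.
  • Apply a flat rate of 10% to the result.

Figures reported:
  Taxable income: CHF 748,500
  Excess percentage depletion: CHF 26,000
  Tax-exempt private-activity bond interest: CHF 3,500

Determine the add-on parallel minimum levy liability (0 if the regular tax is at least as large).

Regular tax:
  CHF 748,500 × 10% = CHF 74,850

Parallel minimum levy:
  Adjusted income: CHF 748,500 + CHF 26,000 + CHF 3,500 = CHF 778,000
  CHF 778,000 × 10% = CHF 77,800

Excess of parallel minimum levy over regular tax: CHF 77,800 − CHF 74,850 = CHF 2,950.

CHF 2,950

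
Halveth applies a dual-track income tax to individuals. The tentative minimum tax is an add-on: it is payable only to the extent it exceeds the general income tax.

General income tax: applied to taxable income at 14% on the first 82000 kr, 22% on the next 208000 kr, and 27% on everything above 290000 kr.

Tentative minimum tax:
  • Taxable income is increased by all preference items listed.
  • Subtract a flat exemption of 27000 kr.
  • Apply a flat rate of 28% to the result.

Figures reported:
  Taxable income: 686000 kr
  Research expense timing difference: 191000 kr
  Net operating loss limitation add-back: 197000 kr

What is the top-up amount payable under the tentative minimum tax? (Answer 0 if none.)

Tentative minimum tax:
  Adjusted income: 686000 kr + 191000 kr + 197000 kr = 1074000 kr
  Less exemption 27000 kr → base 1047000 kr
  1047000 kr × 28% = 293160 kr

General income tax:
  82000 kr × 14% = 11480 kr
  208000 kr × 22% = 45760 kr
  396000 kr × 27% = 106920 kr
  → 164160 kr

Excess of tentative minimum tax over general income tax: 293160 kr − 164160 kr = 129000 kr.

129000 kr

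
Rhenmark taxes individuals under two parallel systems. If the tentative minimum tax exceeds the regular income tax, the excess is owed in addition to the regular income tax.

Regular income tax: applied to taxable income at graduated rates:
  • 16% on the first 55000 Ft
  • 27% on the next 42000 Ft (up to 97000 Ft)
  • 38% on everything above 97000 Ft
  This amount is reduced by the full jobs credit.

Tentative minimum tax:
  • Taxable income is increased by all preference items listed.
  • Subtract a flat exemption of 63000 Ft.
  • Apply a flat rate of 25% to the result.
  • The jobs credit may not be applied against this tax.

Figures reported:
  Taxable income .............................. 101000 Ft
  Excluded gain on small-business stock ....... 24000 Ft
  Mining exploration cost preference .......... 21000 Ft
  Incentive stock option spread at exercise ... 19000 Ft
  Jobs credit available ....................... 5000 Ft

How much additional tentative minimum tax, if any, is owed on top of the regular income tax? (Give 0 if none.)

Tentative minimum tax:
  Adjusted income: 101000 Ft + 24000 Ft + 21000 Ft + 19000 Ft = 165000 Ft
  Less exemption 63000 Ft → base 102000 Ft
  102000 Ft × 25% = 25500 Ft

Regular income tax:
  55000 Ft × 16% = 8800 Ft
  42000 Ft × 27% = 11340 Ft
  4000 Ft × 38% = 1520 Ft
  → 21660 Ft
  Less jobs credit 5000 Ft → 16660 Ft

Excess of tentative minimum tax over regular income tax: 25500 Ft − 16660 Ft = 8840 Ft.

8840 Ft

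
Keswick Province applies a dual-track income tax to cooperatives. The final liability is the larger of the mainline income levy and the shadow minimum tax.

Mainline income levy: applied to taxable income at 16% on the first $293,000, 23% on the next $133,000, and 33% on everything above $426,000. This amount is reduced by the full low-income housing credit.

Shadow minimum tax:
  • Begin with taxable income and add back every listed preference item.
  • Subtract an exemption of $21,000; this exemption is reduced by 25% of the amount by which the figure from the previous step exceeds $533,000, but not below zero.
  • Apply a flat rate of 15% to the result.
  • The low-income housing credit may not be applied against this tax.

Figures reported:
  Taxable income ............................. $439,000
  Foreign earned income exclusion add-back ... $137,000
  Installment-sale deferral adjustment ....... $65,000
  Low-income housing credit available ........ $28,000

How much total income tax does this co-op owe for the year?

$96,150

Shadow minimum tax:
  Adjusted income: $439,000 + $137,000 + $65,000 = $641,000
  Exemption: 25% × ($641,000 − $533,000) = $27,000 ≥ $21,000, so the exemption is fully phased out
  Base: $641,000 − $0 = $641,000
  $641,000 × 15% = $96,150

Mainline income levy:
  $293,000 × 16% = $46,880
  $133,000 × 23% = $30,590
  $13,000 × 33% = $4,290
  → $81,760
  Less low-income housing credit $28,000 → $53,760

$96,150 > $53,760, so the shadow minimum tax is the binding amount.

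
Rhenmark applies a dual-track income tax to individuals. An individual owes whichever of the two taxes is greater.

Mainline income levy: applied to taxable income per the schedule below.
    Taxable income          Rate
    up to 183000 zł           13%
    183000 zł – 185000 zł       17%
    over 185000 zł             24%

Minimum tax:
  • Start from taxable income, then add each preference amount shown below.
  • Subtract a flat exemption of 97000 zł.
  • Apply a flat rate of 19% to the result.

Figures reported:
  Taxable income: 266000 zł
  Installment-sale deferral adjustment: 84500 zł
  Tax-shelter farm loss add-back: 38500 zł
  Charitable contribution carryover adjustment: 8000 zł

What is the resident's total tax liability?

Mainline income levy:
  183000 zł × 13% = 23790 zł
  2000 zł × 17% = 340 zł
  81000 zł × 24% = 19440 zł
  → 43570 zł

Minimum tax:
  Adjusted income: 266000 zł + 84500 zł + 38500 zł + 8000 zł = 397000 zł
  Less exemption 97000 zł → base 300000 zł
  300000 zł × 19% = 57000 zł

57000 zł > 43570 zł, so the minimum tax is the binding amount.

57000 zł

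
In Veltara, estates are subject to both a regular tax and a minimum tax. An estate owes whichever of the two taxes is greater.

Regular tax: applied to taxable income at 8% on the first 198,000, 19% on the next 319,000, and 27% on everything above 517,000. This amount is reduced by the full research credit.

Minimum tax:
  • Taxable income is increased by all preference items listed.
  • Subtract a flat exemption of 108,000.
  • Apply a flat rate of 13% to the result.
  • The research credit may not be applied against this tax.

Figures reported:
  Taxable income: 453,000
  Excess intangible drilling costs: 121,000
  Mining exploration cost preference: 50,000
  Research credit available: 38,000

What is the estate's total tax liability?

67,080

Minimum tax:
  Adjusted income: 453,000 + 121,000 + 50,000 = 624,000
  Less exemption 108,000 → base 516,000
  516,000 × 13% = 67,080

Regular tax:
  198,000 × 8% = 15,840
  255,000 × 19% = 48,450
  → 64,290
  Less research credit 38,000 → 26,290

67,080 > 26,290, so the minimum tax is the binding amount.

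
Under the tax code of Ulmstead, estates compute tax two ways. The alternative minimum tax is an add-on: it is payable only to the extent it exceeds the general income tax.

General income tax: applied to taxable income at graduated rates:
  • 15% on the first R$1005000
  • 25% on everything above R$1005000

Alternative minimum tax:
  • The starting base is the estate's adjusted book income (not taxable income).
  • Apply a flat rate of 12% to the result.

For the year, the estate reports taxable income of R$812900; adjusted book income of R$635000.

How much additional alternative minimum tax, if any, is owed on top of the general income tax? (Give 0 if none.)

General income tax:
  R$812900 × 15% = R$121935

Alternative minimum tax:
  Base (adjusted book income): R$635000
  R$635000 × 12% = R$76200

R$76200 ≤ R$121935, so no add-on is due.

R$0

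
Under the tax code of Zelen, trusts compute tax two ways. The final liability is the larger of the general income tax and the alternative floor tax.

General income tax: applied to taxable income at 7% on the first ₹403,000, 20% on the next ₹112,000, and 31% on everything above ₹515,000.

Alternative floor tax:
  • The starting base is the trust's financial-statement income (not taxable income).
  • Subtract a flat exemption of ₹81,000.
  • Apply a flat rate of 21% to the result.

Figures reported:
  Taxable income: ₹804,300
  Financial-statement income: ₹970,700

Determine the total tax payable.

₹186,837

General income tax:
  ₹403,000 × 7% = ₹28,210
  ₹112,000 × 20% = ₹22,400
  ₹289,300 × 31% = ₹89,683
  → ₹140,293

Alternative floor tax:
  Base (financial-statement income): ₹970,700
  Less exemption ₹81,000 → base ₹889,700
  ₹889,700 × 21% = ₹186,837

₹186,837 > ₹140,293, so the alternative floor tax is the binding amount.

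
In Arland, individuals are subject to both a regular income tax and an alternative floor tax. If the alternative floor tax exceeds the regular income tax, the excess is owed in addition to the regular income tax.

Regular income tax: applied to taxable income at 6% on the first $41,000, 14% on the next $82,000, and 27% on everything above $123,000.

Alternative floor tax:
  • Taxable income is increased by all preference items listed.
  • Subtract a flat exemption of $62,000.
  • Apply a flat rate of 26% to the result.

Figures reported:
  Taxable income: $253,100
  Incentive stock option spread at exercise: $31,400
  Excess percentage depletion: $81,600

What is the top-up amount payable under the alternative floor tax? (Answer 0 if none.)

Regular income tax:
  $41,000 × 6% = $2,460
  $82,000 × 14% = $11,480
  $130,100 × 27% = $35,127
  → $49,067

Alternative floor tax:
  Adjusted income: $253,100 + $31,400 + $81,600 = $366,100
  Less exemption $62,000 → base $304,100
  $304,100 × 26% = $79,066

Excess of alternative floor tax over regular income tax: $79,066 − $49,067 = $29,999.

$29,999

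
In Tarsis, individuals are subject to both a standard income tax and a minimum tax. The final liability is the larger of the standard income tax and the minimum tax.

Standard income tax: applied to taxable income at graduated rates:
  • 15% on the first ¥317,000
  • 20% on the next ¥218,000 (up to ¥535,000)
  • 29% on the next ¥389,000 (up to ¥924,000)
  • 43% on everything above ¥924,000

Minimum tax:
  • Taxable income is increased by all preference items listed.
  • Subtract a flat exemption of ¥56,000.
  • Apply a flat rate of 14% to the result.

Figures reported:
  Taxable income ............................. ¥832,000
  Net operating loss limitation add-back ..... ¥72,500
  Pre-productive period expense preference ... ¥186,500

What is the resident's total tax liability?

Minimum tax:
  Adjusted income: ¥832,000 + ¥72,500 + ¥186,500 = ¥1,091,000
  Less exemption ¥56,000 → base ¥1,035,000
  ¥1,035,000 × 14% = ¥144,900

Standard income tax:
  ¥317,000 × 15% = ¥47,550
  ¥218,000 × 20% = ¥43,600
  ¥297,000 × 29% = ¥86,130
  → ¥177,280

¥177,280 > ¥144,900, so the standard income tax governs.

¥177,280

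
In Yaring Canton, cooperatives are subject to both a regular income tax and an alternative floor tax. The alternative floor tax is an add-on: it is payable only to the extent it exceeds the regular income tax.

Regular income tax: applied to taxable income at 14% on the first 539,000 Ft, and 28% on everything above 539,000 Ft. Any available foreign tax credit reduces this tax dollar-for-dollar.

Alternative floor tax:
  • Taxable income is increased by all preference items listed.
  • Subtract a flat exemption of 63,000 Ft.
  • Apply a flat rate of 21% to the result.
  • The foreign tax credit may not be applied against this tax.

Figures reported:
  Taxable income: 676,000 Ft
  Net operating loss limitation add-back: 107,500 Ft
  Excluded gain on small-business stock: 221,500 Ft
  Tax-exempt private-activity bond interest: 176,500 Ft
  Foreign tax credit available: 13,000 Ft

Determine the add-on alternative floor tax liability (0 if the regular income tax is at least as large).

Regular income tax:
  539,000 Ft × 14% = 75,460 Ft
  137,000 Ft × 28% = 38,360 Ft
  → 113,820 Ft
  Less foreign tax credit 13,000 Ft → 100,820 Ft

Alternative floor tax:
  Adjusted income: 676,000 Ft + 107,500 Ft + 221,500 Ft + 176,500 Ft = 1,181,500 Ft
  Less exemption 63,000 Ft → base 1,118,500 Ft
  1,118,500 Ft × 21% = 234,885 Ft

Excess of alternative floor tax over regular income tax: 234,885 Ft − 100,820 Ft = 134,065 Ft.

134,065 Ft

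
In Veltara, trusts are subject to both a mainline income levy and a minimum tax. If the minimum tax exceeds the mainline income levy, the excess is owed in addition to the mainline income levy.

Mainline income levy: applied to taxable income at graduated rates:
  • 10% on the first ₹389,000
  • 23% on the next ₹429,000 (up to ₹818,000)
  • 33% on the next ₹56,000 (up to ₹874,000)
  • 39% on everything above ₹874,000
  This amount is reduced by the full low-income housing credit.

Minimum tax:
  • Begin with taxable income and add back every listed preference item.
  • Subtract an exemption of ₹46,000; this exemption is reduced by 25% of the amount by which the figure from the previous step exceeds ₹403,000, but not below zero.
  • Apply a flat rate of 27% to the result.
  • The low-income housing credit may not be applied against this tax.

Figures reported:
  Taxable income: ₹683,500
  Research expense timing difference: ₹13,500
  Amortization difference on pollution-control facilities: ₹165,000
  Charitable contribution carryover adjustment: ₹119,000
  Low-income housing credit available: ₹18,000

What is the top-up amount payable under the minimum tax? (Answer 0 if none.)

Minimum tax:
  Adjusted income: ₹683,500 + ₹13,500 + ₹165,000 + ₹119,000 = ₹981,000
  Exemption: 25% × (₹981,000 − ₹403,000) = ₹144,500 ≥ ₹46,000, so the exemption is fully phased out
  Base: ₹981,000 − ₹0 = ₹981,000
  ₹981,000 × 27% = ₹264,870

Mainline income levy:
  ₹389,000 × 10% = ₹38,900
  ₹294,500 × 23% = ₹67,735
  → ₹106,635
  Less low-income housing credit ₹18,000 → ₹88,635

Excess of minimum tax over mainline income levy: ₹264,870 − ₹88,635 = ₹176,235.

₹176,235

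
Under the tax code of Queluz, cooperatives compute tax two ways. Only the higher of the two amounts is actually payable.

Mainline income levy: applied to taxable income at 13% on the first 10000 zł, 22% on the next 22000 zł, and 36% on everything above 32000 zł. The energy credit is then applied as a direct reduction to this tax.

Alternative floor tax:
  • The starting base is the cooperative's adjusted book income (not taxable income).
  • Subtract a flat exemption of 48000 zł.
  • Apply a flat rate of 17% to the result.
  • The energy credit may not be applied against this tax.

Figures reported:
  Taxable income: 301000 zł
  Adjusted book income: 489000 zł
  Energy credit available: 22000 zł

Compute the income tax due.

Mainline income levy:
  10000 zł × 13% = 1300 zł
  22000 zł × 22% = 4840 zł
  269000 zł × 36% = 96840 zł
  → 102980 zł
  Less energy credit 22000 zł → 80980 zł

Alternative floor tax:
  Base (adjusted book income): 489000 zł
  Less exemption 48000 zł → base 441000 zł
  441000 zł × 17% = 74970 zł

80980 zł > 74970 zł, so the mainline income levy governs.

80980 zł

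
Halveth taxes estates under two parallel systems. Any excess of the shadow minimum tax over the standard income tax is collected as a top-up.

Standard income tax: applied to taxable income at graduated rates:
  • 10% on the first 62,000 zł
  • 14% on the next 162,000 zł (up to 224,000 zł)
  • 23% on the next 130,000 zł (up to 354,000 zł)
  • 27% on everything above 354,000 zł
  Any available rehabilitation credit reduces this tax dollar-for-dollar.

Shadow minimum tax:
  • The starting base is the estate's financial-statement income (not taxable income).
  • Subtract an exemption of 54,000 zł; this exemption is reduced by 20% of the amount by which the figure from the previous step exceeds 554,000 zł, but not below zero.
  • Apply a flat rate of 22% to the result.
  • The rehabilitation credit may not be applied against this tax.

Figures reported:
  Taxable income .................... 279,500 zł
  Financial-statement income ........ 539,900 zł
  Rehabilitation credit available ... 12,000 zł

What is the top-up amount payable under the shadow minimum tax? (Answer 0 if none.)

Shadow minimum tax:
  Base (financial-statement income): 539,900 zł
  Exemption: 539,900 zł ≤ 554,000 zł, so full 54,000 zł applies
  Base: 539,900 zł − 54,000 zł = 485,900 zł
  485,900 zł × 22% = 106,898 zł

Standard income tax:
  62,000 zł × 10% = 6,200 zł
  162,000 zł × 14% = 22,680 zł
  55,500 zł × 23% = 12,765 zł
  → 41,645 zł
  Less rehabilitation credit 12,000 zł → 29,645 zł

Excess of shadow minimum tax over standard income tax: 106,898 zł − 29,645 zł = 77,253 zł.

77,253 zł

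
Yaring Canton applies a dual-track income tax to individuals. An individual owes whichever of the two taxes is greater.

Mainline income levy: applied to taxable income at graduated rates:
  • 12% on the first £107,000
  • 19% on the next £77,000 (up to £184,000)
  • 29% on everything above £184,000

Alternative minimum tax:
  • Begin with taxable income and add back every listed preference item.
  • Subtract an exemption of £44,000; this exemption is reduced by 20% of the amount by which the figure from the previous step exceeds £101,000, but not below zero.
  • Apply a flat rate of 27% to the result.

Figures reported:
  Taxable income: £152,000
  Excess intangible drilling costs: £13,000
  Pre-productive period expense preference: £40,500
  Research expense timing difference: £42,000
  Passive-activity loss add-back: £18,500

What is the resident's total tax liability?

£68,850

Alternative minimum tax:
  Adjusted income: £152,000 + £13,000 + £40,500 + £42,000 + £18,500 = £266,000
  Exemption: £44,000 − 20% × (£266,000 − £101,000) = £44,000 − £33,000 = £11,000
  Base: £266,000 − £11,000 = £255,000
  £255,000 × 27% = £68,850

Mainline income levy:
  £107,000 × 12% = £12,840
  £45,000 × 19% = £8,550
  → £21,390

£68,850 > £21,390, so the alternative minimum tax is the binding amount.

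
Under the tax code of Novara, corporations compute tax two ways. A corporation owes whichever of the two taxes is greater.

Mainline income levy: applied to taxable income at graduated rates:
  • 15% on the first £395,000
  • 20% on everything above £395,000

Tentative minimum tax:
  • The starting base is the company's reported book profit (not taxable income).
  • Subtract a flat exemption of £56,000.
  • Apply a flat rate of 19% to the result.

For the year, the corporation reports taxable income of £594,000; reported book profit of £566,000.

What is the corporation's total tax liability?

Mainline income levy:
  £395,000 × 15% = £59,250
  £199,000 × 20% = £39,800
  → £99,050

Tentative minimum tax:
  Base (reported book profit): £566,000
  Less exemption £56,000 → base £510,000
  £510,000 × 19% = £96,900

£99,050 > £96,900, so the mainline income levy governs.

£99,050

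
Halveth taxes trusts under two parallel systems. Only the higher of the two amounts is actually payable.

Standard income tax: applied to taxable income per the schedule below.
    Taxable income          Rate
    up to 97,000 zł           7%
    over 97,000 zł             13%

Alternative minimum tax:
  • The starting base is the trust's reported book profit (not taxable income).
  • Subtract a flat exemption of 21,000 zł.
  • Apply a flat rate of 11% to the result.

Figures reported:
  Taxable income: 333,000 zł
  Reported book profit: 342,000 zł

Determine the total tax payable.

37,470 zł

Standard income tax:
  97,000 zł × 7% = 6,790 zł
  236,000 zł × 13% = 30,680 zł
  → 37,470 zł

Alternative minimum tax:
  Base (reported book profit): 342,000 zł
  Less exemption 21,000 zł → base 321,000 zł
  321,000 zł × 11% = 35,310 zł

37,470 zł > 35,310 zł, so the standard income tax governs.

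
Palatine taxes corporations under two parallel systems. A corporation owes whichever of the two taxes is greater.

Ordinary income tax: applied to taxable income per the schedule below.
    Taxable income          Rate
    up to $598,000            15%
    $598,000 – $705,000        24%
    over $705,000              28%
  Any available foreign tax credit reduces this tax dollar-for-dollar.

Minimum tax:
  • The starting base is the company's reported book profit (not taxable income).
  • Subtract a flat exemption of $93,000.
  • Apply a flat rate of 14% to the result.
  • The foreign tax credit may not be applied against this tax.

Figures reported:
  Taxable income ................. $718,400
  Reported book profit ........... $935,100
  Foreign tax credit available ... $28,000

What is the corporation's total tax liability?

Ordinary income tax:
  $598,000 × 15% = $89,700
  $107,000 × 24% = $25,680
  $13,400 × 28% = $3,752
  → $119,132
  Less foreign tax credit $28,000 → $91,132

Minimum tax:
  Base (reported book profit): $935,100
  Less exemption $93,000 → base $842,100
  $842,100 × 14% = $117,894

$117,894 > $91,132, so the minimum tax is the binding amount.

$117,894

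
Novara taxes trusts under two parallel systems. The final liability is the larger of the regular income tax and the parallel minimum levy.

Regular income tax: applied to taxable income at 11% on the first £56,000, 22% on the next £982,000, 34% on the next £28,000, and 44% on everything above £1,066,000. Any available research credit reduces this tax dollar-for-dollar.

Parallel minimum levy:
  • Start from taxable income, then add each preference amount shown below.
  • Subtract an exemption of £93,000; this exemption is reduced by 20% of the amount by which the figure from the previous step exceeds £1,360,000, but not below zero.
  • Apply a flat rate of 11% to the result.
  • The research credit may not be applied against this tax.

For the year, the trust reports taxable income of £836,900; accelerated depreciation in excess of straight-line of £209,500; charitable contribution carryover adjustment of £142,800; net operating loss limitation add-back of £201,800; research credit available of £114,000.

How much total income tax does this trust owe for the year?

Regular income tax:
  £56,000 × 11% = £6,160
  £780,900 × 22% = £171,798
  → £177,958
  Less research credit £114,000 → £63,958

Parallel minimum levy:
  Adjusted income: £836,900 + £209,500 + £142,800 + £201,800 = £1,391,000
  Exemption: £93,000 − 20% × (£1,391,000 − £1,360,000) = £93,000 − £6,200 = £86,800
  Base: £1,391,000 − £86,800 = £1,304,200
  £1,304,200 × 11% = £143,462

£143,462 > £63,958, so the parallel minimum levy is the binding amount.

£143,462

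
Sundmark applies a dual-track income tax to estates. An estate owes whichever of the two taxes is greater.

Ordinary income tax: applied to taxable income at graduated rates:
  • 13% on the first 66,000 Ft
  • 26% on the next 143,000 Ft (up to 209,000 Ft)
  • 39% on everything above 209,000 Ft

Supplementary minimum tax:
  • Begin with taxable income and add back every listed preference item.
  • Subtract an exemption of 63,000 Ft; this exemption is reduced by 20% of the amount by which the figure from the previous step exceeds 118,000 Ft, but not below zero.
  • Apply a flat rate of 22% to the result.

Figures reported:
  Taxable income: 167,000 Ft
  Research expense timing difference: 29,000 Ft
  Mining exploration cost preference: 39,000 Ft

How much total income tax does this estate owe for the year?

Ordinary income tax:
  66,000 Ft × 13% = 8,580 Ft
  101,000 Ft × 26% = 26,260 Ft
  → 34,840 Ft

Supplementary minimum tax:
  Adjusted income: 167,000 Ft + 29,000 Ft + 39,000 Ft = 235,000 Ft
  Exemption: 63,000 Ft − 20% × (235,000 Ft − 118,000 Ft) = 63,000 Ft − 23,400 Ft = 39,600 Ft
  Base: 235,000 Ft − 39,600 Ft = 195,400 Ft
  195,400 Ft × 22% = 42,988 Ft

42,988 Ft > 34,840 Ft, so the supplementary minimum tax is the binding amount.

42,988 Ft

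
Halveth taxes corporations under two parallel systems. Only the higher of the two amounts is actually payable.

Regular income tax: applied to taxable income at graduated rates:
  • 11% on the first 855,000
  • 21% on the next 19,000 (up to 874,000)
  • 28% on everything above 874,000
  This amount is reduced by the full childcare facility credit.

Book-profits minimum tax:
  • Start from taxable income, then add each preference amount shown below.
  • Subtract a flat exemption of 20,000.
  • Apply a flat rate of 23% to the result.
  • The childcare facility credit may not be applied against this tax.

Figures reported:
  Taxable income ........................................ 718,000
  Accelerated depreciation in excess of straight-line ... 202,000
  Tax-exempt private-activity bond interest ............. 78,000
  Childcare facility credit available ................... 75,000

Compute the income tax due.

Book-profits minimum tax:
  Adjusted income: 718,000 + 202,000 + 78,000 = 998,000
  Less exemption 20,000 → base 978,000
  978,000 × 23% = 224,940

Regular income tax:
  718,000 × 11% = 78,980
  Less childcare facility credit 75,000 → 3,980

224,940 > 3,980, so the book-profits minimum tax is the binding amount.

224,940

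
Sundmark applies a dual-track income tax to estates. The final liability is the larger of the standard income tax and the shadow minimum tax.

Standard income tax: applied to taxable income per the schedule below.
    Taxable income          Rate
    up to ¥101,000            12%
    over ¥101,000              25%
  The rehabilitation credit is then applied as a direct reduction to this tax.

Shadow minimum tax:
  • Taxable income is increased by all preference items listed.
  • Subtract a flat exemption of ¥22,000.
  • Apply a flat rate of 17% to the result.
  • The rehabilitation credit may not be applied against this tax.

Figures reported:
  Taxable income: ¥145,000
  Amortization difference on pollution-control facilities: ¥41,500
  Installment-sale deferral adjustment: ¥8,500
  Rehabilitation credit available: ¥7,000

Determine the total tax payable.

¥29,410

Shadow minimum tax:
  Adjusted income: ¥145,000 + ¥41,500 + ¥8,500 = ¥195,000
  Less exemption ¥22,000 → base ¥173,000
  ¥173,000 × 17% = ¥29,410

Standard income tax:
  ¥101,000 × 12% = ¥12,120
  ¥44,000 × 25% = ¥11,000
  → ¥23,120
  Less rehabilitation credit ¥7,000 → ¥16,120

¥29,410 > ¥16,120, so the shadow minimum tax is the binding amount.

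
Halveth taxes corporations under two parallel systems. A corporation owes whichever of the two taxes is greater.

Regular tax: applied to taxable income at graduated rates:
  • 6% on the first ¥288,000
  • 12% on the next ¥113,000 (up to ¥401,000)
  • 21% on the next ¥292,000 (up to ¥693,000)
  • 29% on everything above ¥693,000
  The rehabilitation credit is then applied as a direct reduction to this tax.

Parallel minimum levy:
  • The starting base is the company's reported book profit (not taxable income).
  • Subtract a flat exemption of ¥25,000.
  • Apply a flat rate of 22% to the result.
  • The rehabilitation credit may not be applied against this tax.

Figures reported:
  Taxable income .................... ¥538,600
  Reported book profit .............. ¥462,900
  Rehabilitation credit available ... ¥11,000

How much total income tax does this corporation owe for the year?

Parallel minimum levy:
  Base (reported book profit): ¥462,900
  Less exemption ¥25,000 → base ¥437,900
  ¥437,900 × 22% = ¥96,338

Regular tax:
  ¥288,000 × 6% = ¥17,280
  ¥113,000 × 12% = ¥13,560
  ¥137,600 × 21% = ¥28,896
  → ¥59,736
  Less rehabilitation credit ¥11,000 → ¥48,736

¥96,338 > ¥48,736, so the parallel minimum levy is the binding amount.

¥96,338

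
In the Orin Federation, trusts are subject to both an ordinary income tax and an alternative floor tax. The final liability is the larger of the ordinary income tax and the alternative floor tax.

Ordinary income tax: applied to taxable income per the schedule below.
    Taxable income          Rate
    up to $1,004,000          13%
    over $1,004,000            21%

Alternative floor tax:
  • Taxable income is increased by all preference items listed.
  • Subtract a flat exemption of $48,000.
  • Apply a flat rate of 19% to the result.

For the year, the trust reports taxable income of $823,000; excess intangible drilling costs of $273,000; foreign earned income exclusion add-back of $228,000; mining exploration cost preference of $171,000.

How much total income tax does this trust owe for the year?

$274,930

Ordinary income tax:
  $823,000 × 13% = $106,990

Alternative floor tax:
  Adjusted income: $823,000 + $273,000 + $228,000 + $171,000 = $1,495,000
  Less exemption $48,000 → base $1,447,000
  $1,447,000 × 19% = $274,930

$274,930 > $106,990, so the alternative floor tax is the binding amount.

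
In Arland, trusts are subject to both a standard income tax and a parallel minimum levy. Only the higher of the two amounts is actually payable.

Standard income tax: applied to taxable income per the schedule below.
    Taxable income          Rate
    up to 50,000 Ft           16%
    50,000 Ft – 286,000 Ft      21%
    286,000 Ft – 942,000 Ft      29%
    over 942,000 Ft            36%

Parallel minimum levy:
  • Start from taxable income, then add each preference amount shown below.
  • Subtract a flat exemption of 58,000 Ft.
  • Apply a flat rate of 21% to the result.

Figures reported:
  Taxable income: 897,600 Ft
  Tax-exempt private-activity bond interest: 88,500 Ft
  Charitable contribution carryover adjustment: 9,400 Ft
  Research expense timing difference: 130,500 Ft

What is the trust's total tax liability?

234,924 Ft

Standard income tax:
  50,000 Ft × 16% = 8,000 Ft
  236,000 Ft × 21% = 49,560 Ft
  611,600 Ft × 29% = 177,364 Ft
  → 234,924 Ft

Parallel minimum levy:
  Adjusted income: 897,600 Ft + 88,500 Ft + 9,400 Ft + 130,500 Ft = 1,126,000 Ft
  Less exemption 58,000 Ft → base 1,068,000 Ft
  1,068,000 Ft × 21% = 224,280 Ft

234,924 Ft > 224,280 Ft, so the standard income tax governs.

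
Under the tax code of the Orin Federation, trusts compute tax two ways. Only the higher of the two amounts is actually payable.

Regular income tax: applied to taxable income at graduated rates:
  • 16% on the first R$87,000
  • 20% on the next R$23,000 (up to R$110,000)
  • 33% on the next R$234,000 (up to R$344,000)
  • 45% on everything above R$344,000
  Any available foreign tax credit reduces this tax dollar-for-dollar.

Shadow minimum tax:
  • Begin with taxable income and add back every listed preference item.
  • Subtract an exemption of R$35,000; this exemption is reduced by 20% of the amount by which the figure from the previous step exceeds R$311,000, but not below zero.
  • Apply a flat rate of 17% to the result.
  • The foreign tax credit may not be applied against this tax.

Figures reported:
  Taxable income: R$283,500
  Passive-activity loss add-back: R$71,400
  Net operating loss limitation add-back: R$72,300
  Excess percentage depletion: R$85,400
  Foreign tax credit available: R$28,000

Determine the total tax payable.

Shadow minimum tax:
  Adjusted income: R$283,500 + R$71,400 + R$72,300 + R$85,400 = R$512,600
  Exemption: 20% × (R$512,600 − R$311,000) = R$40,320 ≥ R$35,000, so the exemption is fully phased out
  Base: R$512,600 − R$0 = R$512,600
  R$512,600 × 17% = R$87,142

Regular income tax:
  R$87,000 × 16% = R$13,920
  R$23,000 × 20% = R$4,600
  R$173,500 × 33% = R$57,255
  → R$75,775
  Less foreign tax credit R$28,000 → R$47,775

R$87,142 > R$47,775, so the shadow minimum tax is the binding amount.

R$87,142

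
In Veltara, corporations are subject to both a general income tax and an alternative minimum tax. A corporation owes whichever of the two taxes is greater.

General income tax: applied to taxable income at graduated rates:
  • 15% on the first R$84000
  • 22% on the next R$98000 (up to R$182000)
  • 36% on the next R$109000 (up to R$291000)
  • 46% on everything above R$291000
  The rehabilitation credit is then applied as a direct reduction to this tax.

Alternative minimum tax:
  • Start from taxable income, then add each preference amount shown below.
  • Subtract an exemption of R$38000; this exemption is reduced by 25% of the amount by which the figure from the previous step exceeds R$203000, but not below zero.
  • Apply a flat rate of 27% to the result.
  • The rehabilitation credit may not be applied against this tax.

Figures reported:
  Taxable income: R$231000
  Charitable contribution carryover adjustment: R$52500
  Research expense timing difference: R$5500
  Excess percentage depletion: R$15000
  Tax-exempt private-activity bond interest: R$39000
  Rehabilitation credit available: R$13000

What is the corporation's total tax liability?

General income tax:
  R$84000 × 15% = R$12600
  R$98000 × 22% = R$21560
  R$49000 × 36% = R$17640
  → R$51800
  Less rehabilitation credit R$13000 → R$38800

Alternative minimum tax:
  Adjusted income: R$231000 + R$52500 + R$5500 + R$15000 + R$39000 = R$343000
  Exemption: R$38000 − 25% × (R$343000 − R$203000) = R$38000 − R$35000 = R$3000
  Base: R$343000 − R$3000 = R$340000
  R$340000 × 27% = R$91800

R$91800 > R$38800, so the alternative minimum tax is the binding amount.

R$91800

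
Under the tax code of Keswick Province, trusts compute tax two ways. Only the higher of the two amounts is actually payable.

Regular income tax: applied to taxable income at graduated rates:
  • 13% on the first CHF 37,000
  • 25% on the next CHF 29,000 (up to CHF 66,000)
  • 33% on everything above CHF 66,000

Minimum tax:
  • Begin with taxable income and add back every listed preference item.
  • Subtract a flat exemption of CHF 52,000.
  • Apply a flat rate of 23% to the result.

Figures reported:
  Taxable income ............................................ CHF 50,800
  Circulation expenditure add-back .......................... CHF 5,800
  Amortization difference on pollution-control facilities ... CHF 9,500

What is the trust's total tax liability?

CHF 8,260

Minimum tax:
  Adjusted income: CHF 50,800 + CHF 5,800 + CHF 9,500 = CHF 66,100
  Less exemption CHF 52,000 → base CHF 14,100
  CHF 14,100 × 23% = CHF 3,243

Regular income tax:
  CHF 37,000 × 13% = CHF 4,810
  CHF 13,800 × 25% = CHF 3,450
  → CHF 8,260

CHF 8,260 > CHF 3,243, so the regular income tax governs.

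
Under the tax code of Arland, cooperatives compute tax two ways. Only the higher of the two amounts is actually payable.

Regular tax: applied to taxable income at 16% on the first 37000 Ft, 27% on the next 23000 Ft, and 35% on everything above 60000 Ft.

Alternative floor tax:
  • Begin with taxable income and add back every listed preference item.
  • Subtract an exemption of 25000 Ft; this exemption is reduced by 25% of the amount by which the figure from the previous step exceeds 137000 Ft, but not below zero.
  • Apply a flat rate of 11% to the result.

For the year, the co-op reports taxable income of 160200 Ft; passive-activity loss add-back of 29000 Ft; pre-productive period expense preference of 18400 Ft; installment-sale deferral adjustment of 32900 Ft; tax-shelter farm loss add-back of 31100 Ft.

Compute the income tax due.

Alternative floor tax:
  Adjusted income: 160200 Ft + 29000 Ft + 18400 Ft + 32900 Ft + 31100 Ft = 271600 Ft
  Exemption: 25% × (271600 Ft − 137000 Ft) = 33650 Ft ≥ 25000 Ft, so the exemption is fully phased out
  Base: 271600 Ft − 0 Ft = 271600 Ft
  271600 Ft × 11% = 29876 Ft

Regular tax:
  37000 Ft × 16% = 5920 Ft
  23000 Ft × 27% = 6210 Ft
  100200 Ft × 35% = 35070 Ft
  → 47200 Ft

47200 Ft > 29876 Ft, so the regular tax governs.

47200 Ft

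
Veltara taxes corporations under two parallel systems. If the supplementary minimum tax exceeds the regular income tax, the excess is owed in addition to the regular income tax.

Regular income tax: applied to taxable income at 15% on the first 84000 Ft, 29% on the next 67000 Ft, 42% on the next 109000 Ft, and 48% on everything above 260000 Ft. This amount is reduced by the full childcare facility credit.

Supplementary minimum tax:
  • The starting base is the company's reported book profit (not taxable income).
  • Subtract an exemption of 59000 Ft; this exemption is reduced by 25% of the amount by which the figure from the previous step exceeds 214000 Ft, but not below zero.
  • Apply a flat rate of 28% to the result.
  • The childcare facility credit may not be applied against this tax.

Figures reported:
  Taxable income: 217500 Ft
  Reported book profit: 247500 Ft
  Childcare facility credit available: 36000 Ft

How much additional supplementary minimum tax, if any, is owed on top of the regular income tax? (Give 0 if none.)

31165 Ft

Regular income tax:
  84000 Ft × 15% = 12600 Ft
  67000 Ft × 29% = 19430 Ft
  66500 Ft × 42% = 27930 Ft
  → 59960 Ft
  Less childcare facility credit 36000 Ft → 23960 Ft

Supplementary minimum tax:
  Base (reported book profit): 247500 Ft
  Exemption: 59000 Ft − 25% × (247500 Ft − 214000 Ft) = 59000 Ft − 8375 Ft = 50625 Ft
  Base: 247500 Ft − 50625 Ft = 196875 Ft
  196875 Ft × 28% = 55125 Ft

Excess of supplementary minimum tax over regular income tax: 55125 Ft − 23960 Ft = 31165 Ft.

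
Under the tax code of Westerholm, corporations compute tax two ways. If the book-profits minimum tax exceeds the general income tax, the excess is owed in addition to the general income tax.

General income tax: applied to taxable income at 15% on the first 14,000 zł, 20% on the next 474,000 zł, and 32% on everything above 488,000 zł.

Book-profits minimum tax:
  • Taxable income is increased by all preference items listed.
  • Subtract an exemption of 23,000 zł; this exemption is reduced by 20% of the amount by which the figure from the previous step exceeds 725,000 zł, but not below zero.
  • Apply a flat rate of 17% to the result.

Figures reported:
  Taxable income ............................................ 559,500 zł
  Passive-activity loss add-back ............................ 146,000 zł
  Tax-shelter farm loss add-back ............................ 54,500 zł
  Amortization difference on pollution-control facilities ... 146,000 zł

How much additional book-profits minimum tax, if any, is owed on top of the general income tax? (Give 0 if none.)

34,240 zł

Book-profits minimum tax:
  Adjusted income: 559,500 zł + 146,000 zł + 54,500 zł + 146,000 zł = 906,000 zł
  Exemption: 20% × (906,000 zł − 725,000 zł) = 36,200 zł ≥ 23,000 zł, so the exemption is fully phased out
  Base: 906,000 zł − 0 zł = 906,000 zł
  906,000 zł × 17% = 154,020 zł

General income tax:
  14,000 zł × 15% = 2,100 zł
  474,000 zł × 20% = 94,800 zł
  71,500 zł × 32% = 22,880 zł
  → 119,780 zł

Excess of book-profits minimum tax over general income tax: 154,020 zł − 119,780 zł = 34,240 zł.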